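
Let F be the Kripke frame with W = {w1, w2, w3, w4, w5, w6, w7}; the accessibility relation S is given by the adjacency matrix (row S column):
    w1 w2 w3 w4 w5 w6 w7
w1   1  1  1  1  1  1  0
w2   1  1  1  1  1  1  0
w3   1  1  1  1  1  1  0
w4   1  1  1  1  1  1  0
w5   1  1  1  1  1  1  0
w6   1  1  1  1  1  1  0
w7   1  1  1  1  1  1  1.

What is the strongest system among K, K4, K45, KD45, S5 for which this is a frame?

Transitive (axiom 4): yes — every two-step S-path is closed by a direct edge.
Euclidean (axiom 5): no — w7 S w1 and w7 S w7, but not w1 S w7.
Serial (axiom D): yes — every world has a successor (e.g. w1 S w1).
Reflexive (axiom T): yes — every world is S-related to itself.
So F validates K, K4; K45 would additionally require S to be Euclidean. The strongest is K4.

K4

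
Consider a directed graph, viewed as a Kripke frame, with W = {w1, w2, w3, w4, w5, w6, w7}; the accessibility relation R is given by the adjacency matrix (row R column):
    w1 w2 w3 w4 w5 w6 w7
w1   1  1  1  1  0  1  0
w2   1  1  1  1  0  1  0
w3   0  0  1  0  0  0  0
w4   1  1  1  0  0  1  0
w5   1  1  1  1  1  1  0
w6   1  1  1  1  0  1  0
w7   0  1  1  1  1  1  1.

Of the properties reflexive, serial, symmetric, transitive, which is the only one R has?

Reflexive: no — w4 is not related to itself.
Serial: yes — every world has a successor (e.g. w1 R w1).
Symmetric: no — w1 R w3 but not w3 R w1.
Transitive: no — w7 R w2 and w2 R w1, but not w7 R w1.
Only serial holds.

serial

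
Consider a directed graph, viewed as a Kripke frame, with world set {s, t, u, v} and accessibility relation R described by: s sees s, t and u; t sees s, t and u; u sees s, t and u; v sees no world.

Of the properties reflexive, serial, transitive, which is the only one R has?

Reflexive: no — v is not related to itself.
Serial: no — v has no R-successor.
Transitive: yes — every two-step R-path is closed by a direct edge.
Only transitive holds.

transitive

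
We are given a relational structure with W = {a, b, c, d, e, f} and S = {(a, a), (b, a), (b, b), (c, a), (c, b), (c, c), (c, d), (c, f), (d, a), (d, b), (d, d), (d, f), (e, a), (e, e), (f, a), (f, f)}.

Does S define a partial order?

Reflexive: yes — every world is S-related to itself.
Transitive: yes — every two-step S-path is closed by a direct edge.
Antisymmetric: yes — no distinct pair is related both ways.
So S is a partial order.

Yes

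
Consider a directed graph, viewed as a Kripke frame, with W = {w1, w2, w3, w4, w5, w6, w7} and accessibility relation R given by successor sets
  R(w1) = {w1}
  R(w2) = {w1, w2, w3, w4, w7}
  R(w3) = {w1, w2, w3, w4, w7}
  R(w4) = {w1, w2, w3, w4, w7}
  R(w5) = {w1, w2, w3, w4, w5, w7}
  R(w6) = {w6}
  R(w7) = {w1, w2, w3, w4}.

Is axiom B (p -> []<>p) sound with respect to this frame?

Axiom B corresponds to the accessibility relation being symmetric.
Symmetric: no — w2 R w1 but not w1 R w2.

No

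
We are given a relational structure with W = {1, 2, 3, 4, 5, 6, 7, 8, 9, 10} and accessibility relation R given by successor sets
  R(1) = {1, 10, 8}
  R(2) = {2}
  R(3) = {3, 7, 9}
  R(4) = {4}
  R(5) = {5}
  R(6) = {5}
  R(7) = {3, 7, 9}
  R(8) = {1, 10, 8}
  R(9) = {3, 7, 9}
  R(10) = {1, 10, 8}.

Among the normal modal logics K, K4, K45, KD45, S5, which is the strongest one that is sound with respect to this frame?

Transitive (axiom 4): yes — every two-step R-path is closed by a direct edge.
Euclidean (axiom 5): yes — any two successors of a common world are R-related.
Serial (axiom D): yes — every world has a successor (e.g. 1 R 1).
Reflexive (axiom T): no — 6 is not related to itself.
So F validates K, K4, K45, KD45; S5 would additionally require R to be reflexive. The strongest is KD45.

KD45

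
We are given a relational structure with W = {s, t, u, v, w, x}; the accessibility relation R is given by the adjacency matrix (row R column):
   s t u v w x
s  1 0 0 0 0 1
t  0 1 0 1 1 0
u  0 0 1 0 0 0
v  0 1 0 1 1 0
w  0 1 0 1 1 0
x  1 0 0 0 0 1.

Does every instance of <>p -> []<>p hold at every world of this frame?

Axiom 5 corresponds to the accessibility relation being Euclidean.
Euclidean: yes — any two successors of a common world are R-related.

Yes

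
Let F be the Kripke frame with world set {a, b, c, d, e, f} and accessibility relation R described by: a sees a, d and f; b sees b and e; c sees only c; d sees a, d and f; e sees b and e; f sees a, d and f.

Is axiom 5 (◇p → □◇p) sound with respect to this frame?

Yes

Axiom 5 corresponds to the accessibility relation being Euclidean.
Euclidean: yes — any two successors of a common world are R-related.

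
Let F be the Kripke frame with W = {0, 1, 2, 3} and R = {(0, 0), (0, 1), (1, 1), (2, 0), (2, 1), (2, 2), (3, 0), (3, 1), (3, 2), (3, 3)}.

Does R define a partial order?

Yes

Reflexive: yes — every world is R-related to itself.
Transitive: yes — every two-step R-path is closed by a direct edge.
Antisymmetric: yes — no distinct pair is related both ways.
So R is a partial order.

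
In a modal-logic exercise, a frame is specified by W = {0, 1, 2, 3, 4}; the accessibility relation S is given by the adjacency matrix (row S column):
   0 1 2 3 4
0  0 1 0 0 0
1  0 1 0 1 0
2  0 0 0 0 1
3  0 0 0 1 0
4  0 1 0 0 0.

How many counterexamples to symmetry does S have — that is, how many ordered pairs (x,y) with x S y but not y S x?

4

Enumerating: (0,1), (1,3), (2,4), (4,1).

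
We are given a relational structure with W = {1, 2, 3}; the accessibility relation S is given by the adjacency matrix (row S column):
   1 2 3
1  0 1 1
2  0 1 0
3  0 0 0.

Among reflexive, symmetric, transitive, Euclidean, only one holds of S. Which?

Reflexive: no — 1 is not related to itself.
Symmetric: no — 1 S 2 but not 2 S 1.
Transitive: yes — every two-step S-path is closed by a direct edge.
Euclidean: no — 1 S 2 and 1 S 3, but not 2 S 3.
Only transitive holds.

transitive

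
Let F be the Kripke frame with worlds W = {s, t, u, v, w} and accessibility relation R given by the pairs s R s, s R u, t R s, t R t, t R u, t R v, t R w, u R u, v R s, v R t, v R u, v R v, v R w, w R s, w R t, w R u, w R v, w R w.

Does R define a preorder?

Yes

Reflexive: yes — every world is R-related to itself.
Transitive: yes — every two-step R-path is closed by a direct edge.
So R is a preorder.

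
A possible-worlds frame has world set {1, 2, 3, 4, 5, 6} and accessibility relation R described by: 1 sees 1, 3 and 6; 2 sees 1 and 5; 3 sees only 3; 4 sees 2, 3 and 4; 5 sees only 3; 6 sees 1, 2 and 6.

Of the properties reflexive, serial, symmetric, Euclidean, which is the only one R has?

serial

Reflexive: no — 2 is not related to itself.
Serial: yes — every world has a successor (e.g. 1 R 1).
Symmetric: no — 1 R 3 but not 3 R 1.
Euclidean: no — 1 R 3 and 1 R 6, but not 3 R 6.
Only serial holds.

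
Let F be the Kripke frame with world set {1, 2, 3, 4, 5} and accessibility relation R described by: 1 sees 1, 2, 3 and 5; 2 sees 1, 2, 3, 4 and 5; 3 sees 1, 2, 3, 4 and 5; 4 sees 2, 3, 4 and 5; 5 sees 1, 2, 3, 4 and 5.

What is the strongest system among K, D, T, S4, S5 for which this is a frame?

Serial (axiom D): yes — every world has a successor (e.g. 1 R 1).
Reflexive (axiom T): yes — every world is R-related to itself.
Transitive (axiom 4): no — 1 R 2 and 2 R 4, but not 1 R 4.
Euclidean (axiom 5): no — 2 R 1 and 2 R 4, but not 1 R 4.
So F validates K, D, T; S4 would additionally require R to be transitive. The strongest is T.

T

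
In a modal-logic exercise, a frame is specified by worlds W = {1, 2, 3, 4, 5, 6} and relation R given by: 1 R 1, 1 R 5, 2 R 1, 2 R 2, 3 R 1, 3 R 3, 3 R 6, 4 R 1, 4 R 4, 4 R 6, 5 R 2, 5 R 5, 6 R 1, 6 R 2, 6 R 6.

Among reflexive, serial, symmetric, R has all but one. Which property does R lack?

symmetric

Reflexive: yes — every world is R-related to itself.
Serial: yes — every world has a successor (e.g. 1 R 1).
Symmetric: no — 1 R 5 but not 5 R 1.
Only symmetric fails.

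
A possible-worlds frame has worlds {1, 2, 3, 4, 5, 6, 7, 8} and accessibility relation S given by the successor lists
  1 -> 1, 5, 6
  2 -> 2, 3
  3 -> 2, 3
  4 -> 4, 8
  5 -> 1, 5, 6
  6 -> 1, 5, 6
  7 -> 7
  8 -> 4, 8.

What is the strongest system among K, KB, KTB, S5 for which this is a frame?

S5

Symmetric (axiom B): yes — every pair in S has its reverse in S.
Reflexive (axiom T): yes — every world is S-related to itself.
Euclidean (axiom 5): yes — any two successors of a common world are S-related.
So F validates K, KB, KTB, S5. The strongest is S5.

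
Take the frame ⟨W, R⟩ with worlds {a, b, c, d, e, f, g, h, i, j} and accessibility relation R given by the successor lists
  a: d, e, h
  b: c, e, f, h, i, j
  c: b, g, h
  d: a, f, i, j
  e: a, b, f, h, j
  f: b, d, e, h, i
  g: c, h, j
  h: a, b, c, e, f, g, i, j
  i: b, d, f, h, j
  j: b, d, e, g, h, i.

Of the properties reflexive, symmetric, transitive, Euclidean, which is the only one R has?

Reflexive: no — a is not related to itself.
Symmetric: yes — every pair in R has its reverse in R.
Transitive: no — a R d and d R f, but not a R f.
Euclidean: no — a R d and a R e, but not d R e.
Only symmetric holds.

symmetric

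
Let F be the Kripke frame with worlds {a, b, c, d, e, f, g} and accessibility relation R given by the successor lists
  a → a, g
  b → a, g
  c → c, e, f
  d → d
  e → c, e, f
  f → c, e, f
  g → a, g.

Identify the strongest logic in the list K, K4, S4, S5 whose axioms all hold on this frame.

K4

Transitive (axiom 4): yes — every two-step R-path is closed by a direct edge.
Reflexive (axiom T): no — b is not related to itself.
Euclidean (axiom 5): yes — any two successors of a common world are R-related.
So F validates K, K4; S4 would additionally require R to be reflexive. The strongest is K4.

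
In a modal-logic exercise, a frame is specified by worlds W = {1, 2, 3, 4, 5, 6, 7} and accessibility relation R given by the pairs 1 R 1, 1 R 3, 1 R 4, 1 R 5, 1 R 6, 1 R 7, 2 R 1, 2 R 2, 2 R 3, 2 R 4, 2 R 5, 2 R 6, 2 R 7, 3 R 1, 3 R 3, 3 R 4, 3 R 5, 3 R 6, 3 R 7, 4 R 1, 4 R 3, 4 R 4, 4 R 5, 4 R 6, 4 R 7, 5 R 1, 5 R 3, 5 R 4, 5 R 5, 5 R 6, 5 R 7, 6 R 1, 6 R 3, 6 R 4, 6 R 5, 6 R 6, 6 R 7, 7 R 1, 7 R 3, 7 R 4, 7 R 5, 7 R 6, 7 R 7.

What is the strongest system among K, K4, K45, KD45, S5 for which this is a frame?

Transitive (axiom 4): yes — every two-step R-path is closed by a direct edge.
Euclidean (axiom 5): no — 2 R 1 and 2 R 2, but not 1 R 2.
Serial (axiom D): yes — every world has a successor (e.g. 1 R 1).
Reflexive (axiom T): yes — every world is R-related to itself.
So F validates K, K4; K45 would additionally require R to be Euclidean. The strongest is K4.

K4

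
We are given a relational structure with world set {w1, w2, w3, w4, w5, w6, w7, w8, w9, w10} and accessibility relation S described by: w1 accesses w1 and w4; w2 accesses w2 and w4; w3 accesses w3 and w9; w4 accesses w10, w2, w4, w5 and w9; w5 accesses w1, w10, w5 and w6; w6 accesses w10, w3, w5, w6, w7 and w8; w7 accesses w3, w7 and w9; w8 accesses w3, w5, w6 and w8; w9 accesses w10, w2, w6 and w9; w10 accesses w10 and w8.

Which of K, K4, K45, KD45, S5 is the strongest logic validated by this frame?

K

Transitive (axiom 4): no — w1 S w4 and w4 S w10, but not w1 S w10.
Euclidean (axiom 5): no — w4 S w10 and w4 S w2, but not w10 S w2.
Serial (axiom D): yes — every world has a successor (e.g. w1 S w1).
Reflexive (axiom T): yes — every world is S-related to itself.
So F validates K; K4 would additionally require S to be transitive. The strongest is K.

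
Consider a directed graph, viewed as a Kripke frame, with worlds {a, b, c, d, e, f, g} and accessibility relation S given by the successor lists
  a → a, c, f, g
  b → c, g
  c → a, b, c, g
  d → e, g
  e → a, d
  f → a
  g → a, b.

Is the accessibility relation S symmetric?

No

Symmetric: no — c S g but not g S c.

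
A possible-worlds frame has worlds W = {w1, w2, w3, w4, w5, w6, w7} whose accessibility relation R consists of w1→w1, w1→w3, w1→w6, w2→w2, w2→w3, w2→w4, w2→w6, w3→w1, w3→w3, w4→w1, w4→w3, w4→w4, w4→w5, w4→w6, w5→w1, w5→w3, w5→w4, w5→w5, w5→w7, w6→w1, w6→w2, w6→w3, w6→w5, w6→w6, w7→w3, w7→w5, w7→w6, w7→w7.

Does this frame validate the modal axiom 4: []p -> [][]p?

The schema 4 characterises exactly the transitive frames.
Transitive: no — w1 R w6 and w6 R w2, but not w1 R w2.

No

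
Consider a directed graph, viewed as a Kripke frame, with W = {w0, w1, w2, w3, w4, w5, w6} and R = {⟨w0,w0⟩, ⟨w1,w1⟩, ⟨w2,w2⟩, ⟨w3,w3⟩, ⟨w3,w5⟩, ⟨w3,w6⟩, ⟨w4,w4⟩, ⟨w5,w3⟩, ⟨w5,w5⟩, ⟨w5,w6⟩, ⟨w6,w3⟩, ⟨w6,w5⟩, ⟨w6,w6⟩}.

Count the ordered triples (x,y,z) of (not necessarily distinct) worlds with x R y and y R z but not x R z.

R is transitive; there are no such tuples.

0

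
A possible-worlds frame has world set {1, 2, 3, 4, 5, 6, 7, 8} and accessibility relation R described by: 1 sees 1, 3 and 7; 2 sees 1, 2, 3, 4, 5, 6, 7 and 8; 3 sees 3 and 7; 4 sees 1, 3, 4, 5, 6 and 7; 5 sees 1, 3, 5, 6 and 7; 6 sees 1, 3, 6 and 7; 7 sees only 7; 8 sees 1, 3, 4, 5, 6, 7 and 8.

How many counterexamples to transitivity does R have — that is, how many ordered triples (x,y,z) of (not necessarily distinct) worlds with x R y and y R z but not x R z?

R is transitive; there are no such tuples.

0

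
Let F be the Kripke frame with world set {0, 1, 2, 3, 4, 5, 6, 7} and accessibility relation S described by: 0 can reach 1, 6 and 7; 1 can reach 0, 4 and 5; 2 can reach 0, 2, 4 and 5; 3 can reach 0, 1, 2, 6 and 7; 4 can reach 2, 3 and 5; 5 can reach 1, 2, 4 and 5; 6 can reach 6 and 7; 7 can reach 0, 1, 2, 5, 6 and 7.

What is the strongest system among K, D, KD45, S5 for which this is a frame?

D

Serial (axiom D): yes — every world has a successor (e.g. 0 S 1).
Euclidean (axiom 5): no — 0 S 1 and 0 S 6, but not 1 S 6.
Transitive (axiom 4): no — 0 S 1 and 1 S 4, but not 0 S 4.
Reflexive (axiom T): no — 0 is not related to itself.
So F validates K, D; KD45 would additionally require S to be Euclidean and transitive. The strongest is D.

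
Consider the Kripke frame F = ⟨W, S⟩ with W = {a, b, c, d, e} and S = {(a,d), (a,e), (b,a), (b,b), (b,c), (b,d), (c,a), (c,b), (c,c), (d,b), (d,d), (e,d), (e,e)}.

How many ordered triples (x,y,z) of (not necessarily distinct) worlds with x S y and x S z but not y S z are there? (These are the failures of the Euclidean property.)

Enumerating: (a,d,e), (b,a,a), (b,a,b), (b,a,c), (b,c,d), (b,d,a), (b,d,c), (c,a,a), (c,a,b), (c,a,c), (e,d,e).

11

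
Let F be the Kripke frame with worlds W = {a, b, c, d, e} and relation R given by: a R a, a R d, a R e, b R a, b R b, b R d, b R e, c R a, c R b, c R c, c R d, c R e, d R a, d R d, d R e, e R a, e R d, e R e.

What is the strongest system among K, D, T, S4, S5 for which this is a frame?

Serial (axiom D): yes — every world has a successor (e.g. a R a).
Reflexive (axiom T): yes — every world is R-related to itself.
Transitive (axiom 4): yes — every two-step R-path is closed by a direct edge.
Euclidean (axiom 5): no — c R a and c R b, but not a R b.
So F validates K, D, T, S4; S5 would additionally require R to be Euclidean. The strongest is S4.

S4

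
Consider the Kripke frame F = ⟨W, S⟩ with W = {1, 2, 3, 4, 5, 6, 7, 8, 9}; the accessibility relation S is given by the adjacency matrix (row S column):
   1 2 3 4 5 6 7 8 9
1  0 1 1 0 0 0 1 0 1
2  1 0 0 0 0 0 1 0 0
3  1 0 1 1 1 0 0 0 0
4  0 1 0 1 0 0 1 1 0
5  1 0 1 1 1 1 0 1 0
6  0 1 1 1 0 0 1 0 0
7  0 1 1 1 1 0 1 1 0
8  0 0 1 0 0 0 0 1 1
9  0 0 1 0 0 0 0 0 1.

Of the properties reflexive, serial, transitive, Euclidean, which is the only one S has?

Reflexive: no — 1 is not related to itself.
Serial: yes — every world has a successor (e.g. 1 S 2).
Transitive: no — 1 S 3 and 3 S 4, but not 1 S 4.
Euclidean: no — 1 S 2 and 1 S 3, but not 2 S 3.
Only serial holds.

serial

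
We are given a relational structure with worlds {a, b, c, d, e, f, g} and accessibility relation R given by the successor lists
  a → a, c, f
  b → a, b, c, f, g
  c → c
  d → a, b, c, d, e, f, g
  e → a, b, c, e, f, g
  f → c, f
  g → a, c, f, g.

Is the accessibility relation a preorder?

Reflexive: yes — every world is R-related to itself.
Transitive: yes — every two-step R-path is closed by a direct edge.
So R is a preorder.

Yes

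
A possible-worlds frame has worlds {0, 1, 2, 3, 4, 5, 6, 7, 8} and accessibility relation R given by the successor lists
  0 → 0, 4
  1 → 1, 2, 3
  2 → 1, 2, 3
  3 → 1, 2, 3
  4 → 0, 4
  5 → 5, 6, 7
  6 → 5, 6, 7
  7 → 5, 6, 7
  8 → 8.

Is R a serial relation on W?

Yes

Serial: yes — every world has a successor (e.g. 0 R 0).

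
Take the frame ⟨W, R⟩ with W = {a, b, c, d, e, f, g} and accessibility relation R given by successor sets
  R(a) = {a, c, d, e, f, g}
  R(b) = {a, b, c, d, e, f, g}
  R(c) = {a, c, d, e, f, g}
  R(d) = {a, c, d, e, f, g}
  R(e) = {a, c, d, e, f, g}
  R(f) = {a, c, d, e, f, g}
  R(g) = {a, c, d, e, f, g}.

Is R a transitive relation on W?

Yes

Transitive: yes — every two-step R-path is closed by a direct edge.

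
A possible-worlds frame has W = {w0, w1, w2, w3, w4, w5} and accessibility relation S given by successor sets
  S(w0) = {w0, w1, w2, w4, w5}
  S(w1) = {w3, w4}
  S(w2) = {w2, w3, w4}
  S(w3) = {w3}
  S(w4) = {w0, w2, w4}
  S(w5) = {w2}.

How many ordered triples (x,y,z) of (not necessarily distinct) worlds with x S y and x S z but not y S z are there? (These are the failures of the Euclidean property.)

Enumerating: (w0,w1,w0), (w0,w1,w1), (w0,w1,w2), (w0,w1,w5), (w0,w2,w0), (w0,w2,w1), (w0,w2,w5), (w0,w4,w1), (w0,w4,w5), (w0,w5,w0), (w0,w5,w1), (w0,w5,w4), … and 7 more.
Total: 19.

19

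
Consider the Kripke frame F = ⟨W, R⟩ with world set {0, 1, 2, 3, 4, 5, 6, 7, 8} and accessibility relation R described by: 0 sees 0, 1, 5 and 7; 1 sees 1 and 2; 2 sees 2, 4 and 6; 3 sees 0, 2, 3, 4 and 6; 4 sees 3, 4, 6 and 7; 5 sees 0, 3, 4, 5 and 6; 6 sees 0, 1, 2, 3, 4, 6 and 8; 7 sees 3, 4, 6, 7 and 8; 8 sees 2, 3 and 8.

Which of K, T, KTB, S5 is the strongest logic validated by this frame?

Reflexive (axiom T): yes — every world is R-related to itself.
Symmetric (axiom B): no — 0 R 1 but not 1 R 0.
Euclidean (axiom 5): no — 0 R 1 and 0 R 5, but not 1 R 5.
So F validates K, T; KTB would additionally require R to be symmetric. The strongest is T.

T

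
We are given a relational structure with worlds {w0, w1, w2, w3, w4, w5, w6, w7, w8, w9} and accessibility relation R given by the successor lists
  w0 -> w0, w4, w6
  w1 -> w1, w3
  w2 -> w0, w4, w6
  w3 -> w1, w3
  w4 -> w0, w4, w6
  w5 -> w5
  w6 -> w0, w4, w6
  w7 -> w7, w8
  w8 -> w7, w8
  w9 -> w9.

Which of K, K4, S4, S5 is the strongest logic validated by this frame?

K4

Transitive (axiom 4): yes — every two-step R-path is closed by a direct edge.
Reflexive (axiom T): no — w2 is not related to itself.
Euclidean (axiom 5): yes — any two successors of a common world are R-related.
So F validates K, K4; S4 would additionally require R to be reflexive. The strongest is K4.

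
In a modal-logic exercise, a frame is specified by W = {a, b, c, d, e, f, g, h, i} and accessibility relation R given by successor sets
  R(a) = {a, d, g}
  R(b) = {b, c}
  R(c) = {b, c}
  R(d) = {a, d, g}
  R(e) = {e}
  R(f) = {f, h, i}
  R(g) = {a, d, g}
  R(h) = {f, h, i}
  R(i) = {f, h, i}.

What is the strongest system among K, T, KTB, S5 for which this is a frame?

Reflexive (axiom T): yes — every world is R-related to itself.
Symmetric (axiom B): yes — every pair in R has its reverse in R.
Euclidean (axiom 5): yes — any two successors of a common world are R-related.
So F validates K, T, KTB, S5. The strongest is S5.

S5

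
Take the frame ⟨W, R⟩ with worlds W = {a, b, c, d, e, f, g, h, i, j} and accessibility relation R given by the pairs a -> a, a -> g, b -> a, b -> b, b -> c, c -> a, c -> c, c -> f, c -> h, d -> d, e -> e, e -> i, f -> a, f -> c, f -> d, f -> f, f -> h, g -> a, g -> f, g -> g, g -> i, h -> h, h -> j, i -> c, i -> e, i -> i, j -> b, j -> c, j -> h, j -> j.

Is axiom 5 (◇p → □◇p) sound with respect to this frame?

No

Axiom 5 corresponds to the accessibility relation being Euclidean.
Euclidean: no — b R a and b R c, but not a R c.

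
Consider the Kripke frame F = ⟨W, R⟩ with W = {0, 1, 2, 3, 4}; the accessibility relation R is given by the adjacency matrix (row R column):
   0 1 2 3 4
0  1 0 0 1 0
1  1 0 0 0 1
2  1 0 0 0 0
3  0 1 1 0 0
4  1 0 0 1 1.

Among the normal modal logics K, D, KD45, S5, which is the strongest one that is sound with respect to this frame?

D

Serial (axiom D): yes — every world has a successor (e.g. 0 R 0).
Euclidean (axiom 5): no — 1 R 0 and 1 R 4, but not 0 R 4.
Transitive (axiom 4): no — 0 R 3 and 3 R 1, but not 0 R 1.
Reflexive (axiom T): no — 1 is not related to itself.
So F validates K, D; KD45 would additionally require R to be Euclidean and transitive. The strongest is D.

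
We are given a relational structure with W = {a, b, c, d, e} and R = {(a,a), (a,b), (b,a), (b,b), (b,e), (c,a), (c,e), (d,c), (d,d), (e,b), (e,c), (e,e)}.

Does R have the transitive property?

Transitive: no — a R b and b R e, but not a R e.

No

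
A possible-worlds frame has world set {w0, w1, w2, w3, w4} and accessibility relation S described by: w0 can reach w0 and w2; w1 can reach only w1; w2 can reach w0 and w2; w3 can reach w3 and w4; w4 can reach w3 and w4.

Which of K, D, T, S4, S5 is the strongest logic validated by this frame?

S5

Serial (axiom D): yes — every world has a successor (e.g. w0 S w0).
Reflexive (axiom T): yes — every world is S-related to itself.
Transitive (axiom 4): yes — every two-step S-path is closed by a direct edge.
Euclidean (axiom 5): yes — any two successors of a common world are S-related.
So F validates K, D, T, S4, S5. The strongest is S5.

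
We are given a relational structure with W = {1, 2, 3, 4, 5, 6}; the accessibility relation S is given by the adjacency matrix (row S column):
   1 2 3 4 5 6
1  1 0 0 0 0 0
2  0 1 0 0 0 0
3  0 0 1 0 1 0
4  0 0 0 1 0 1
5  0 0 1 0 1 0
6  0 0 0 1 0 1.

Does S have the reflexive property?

Yes

Reflexive: yes — every world is S-related to itself.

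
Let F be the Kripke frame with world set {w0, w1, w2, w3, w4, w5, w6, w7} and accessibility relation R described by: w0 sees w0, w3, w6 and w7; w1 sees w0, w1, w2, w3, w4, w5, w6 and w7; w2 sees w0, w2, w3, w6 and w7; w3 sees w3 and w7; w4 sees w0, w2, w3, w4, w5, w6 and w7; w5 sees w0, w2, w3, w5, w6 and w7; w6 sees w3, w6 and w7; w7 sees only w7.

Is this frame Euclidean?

No

Euclidean: no — w0 R w3 and w0 R w6, but not w3 R w6.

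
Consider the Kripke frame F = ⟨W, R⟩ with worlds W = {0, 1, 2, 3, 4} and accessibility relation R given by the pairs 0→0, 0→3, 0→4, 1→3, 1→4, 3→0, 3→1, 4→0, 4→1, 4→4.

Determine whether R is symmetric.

Symmetric: yes — every pair in R has its reverse in R.

Yes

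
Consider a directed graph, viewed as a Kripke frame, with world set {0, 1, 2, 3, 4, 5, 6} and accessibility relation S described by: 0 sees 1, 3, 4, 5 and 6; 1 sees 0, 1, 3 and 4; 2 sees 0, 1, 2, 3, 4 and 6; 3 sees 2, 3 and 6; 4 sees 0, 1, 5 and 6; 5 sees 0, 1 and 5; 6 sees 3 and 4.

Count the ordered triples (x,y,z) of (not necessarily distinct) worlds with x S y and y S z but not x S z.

33

Enumerating: (0,1,0), (0,3,2), (0,4,0), (0,5,0), (1,0,5), (1,0,6), (1,3,2), (1,3,6), (1,4,5), (1,4,6), (2,0,5), (2,4,5), … and 21 more.
Total: 33.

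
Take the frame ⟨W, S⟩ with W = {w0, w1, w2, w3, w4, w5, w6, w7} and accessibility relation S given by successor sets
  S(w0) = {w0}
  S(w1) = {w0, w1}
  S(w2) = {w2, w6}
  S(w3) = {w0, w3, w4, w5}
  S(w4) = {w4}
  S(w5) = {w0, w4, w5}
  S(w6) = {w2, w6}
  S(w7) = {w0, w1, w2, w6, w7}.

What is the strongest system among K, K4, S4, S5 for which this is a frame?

S4

Transitive (axiom 4): yes — every two-step S-path is closed by a direct edge.
Reflexive (axiom T): yes — every world is S-related to itself.
Euclidean (axiom 5): no — w3 S w0 and w3 S w4, but not w0 S w4.
So F validates K, K4, S4; S5 would additionally require S to be Euclidean. The strongest is S4.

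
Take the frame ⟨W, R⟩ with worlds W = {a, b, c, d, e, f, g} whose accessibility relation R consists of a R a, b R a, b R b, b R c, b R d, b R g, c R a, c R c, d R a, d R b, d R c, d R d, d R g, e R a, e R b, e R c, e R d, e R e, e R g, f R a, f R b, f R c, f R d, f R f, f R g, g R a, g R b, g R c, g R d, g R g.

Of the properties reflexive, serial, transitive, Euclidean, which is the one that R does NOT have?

Euclidean

Reflexive: yes — every world is R-related to itself.
Serial: yes — every world has a successor (e.g. a R a).
Transitive: yes — every two-step R-path is closed by a direct edge.
Euclidean: no — b R a and b R c, but not a R c.
Only Euclidean fails.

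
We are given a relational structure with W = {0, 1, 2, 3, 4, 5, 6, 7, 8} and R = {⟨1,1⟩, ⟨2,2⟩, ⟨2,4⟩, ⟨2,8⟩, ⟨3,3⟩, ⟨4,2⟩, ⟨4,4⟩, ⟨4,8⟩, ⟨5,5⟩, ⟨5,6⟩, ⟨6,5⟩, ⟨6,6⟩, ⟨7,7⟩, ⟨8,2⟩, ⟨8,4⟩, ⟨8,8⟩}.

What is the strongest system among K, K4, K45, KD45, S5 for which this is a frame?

Transitive (axiom 4): yes — every two-step R-path is closed by a direct edge.
Euclidean (axiom 5): yes — any two successors of a common world are R-related.
Serial (axiom D): no — 0 has no R-successor.
Reflexive (axiom T): no — 0 is not related to itself.
So F validates K, K4, K45; KD45 would additionally require R to be serial. The strongest is K45.

K45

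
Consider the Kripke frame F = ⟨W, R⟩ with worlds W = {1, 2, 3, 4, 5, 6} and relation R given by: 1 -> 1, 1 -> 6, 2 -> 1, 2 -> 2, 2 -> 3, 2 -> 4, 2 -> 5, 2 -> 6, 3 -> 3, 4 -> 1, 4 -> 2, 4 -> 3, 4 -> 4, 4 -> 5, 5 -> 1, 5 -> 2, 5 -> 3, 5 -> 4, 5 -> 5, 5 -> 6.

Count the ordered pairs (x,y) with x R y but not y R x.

Enumerating: (1,6), (2,1), (2,3), (2,6), (4,1), (4,3), (5,1), (5,3), (5,6).

9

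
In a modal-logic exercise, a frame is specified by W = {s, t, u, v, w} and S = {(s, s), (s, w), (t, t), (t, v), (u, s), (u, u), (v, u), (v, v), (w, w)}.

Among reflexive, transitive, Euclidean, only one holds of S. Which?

Reflexive: yes — every world is S-related to itself.
Transitive: no — t S v and v S u, but not t S u.
Euclidean: no — s S w and s S s, but not w S s.
Only reflexive holds.

reflexive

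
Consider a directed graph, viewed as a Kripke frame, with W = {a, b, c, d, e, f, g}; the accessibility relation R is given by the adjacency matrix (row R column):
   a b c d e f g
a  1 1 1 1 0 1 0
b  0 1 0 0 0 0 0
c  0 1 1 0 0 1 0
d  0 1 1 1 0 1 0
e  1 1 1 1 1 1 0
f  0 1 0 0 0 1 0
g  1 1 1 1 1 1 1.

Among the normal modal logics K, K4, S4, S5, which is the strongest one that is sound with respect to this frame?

Transitive (axiom 4): yes — every two-step R-path is closed by a direct edge.
Reflexive (axiom T): yes — every world is R-related to itself.
Euclidean (axiom 5): no — a R b and a R c, but not b R c.
So F validates K, K4, S4; S5 would additionally require R to be Euclidean. The strongest is S4.

S4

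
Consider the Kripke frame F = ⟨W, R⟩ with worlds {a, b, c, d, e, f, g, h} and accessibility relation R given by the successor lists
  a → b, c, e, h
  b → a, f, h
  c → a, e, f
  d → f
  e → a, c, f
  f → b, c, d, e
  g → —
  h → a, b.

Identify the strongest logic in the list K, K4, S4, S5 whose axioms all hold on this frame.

Transitive (axiom 4): no — a R b and b R f, but not a R f.
Reflexive (axiom T): no — a is not related to itself.
Euclidean (axiom 5): no — a R b and a R c, but not b R c.
So F validates K; K4 would additionally require R to be transitive. The strongest is K.

K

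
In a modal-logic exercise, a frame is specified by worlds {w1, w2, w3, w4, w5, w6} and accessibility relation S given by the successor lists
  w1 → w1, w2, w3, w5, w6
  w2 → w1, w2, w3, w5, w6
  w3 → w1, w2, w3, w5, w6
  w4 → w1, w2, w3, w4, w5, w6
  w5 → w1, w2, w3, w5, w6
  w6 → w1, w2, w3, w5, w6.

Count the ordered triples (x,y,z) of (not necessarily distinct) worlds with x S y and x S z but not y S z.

Enumerating: (w4,w1,w4), (w4,w2,w4), (w4,w3,w4), (w4,w5,w4), (w4,w6,w4).

5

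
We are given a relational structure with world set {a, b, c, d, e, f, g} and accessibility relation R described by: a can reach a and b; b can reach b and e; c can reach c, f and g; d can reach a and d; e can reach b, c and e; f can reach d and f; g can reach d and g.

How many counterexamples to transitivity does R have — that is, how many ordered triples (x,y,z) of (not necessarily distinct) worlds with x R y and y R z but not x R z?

Enumerating: (a,b,e), (b,e,c), (c,f,d), (c,g,d), (d,a,b), (e,c,f), (e,c,g), (f,d,a), (g,d,a).

9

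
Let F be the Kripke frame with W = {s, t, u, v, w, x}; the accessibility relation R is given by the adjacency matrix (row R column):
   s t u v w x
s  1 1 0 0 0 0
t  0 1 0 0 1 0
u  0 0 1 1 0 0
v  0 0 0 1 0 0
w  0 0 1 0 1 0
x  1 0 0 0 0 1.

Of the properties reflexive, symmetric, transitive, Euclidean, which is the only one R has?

reflexive

Reflexive: yes — every world is R-related to itself.
Symmetric: no — s R t but not t R s.
Transitive: no — s R t and t R w, but not s R w.
Euclidean: no — s R t and s R s, but not t R s.
Only reflexive holds.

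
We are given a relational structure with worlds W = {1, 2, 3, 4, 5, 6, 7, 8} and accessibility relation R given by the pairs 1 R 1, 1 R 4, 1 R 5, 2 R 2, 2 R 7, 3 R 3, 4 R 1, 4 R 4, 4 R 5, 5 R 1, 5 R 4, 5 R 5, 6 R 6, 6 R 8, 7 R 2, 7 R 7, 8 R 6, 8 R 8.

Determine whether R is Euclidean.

Yes

Euclidean: yes — any two successors of a common world are R-related.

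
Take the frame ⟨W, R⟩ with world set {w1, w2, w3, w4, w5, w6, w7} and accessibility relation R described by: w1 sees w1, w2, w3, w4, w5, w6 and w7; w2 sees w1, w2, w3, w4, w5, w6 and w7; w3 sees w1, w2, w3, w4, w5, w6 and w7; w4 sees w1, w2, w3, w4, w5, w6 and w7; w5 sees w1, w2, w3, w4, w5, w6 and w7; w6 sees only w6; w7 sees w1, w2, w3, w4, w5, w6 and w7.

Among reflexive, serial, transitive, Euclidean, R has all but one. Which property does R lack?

Euclidean

Reflexive: yes — every world is R-related to itself.
Serial: yes — every world has a successor (e.g. w1 R w1).
Transitive: yes — every two-step R-path is closed by a direct edge.
Euclidean: no — w1 R w6 and w1 R w2, but not w6 R w2.
Only Euclidean fails.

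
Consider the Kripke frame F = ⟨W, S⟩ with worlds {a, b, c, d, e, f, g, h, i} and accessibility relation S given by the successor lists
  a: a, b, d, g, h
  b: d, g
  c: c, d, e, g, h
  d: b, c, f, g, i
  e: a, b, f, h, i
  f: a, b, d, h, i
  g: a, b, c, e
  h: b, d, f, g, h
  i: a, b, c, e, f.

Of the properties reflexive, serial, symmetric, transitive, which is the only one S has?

Reflexive: no — b is not related to itself.
Serial: yes — every world has a successor (e.g. a S a).
Symmetric: no — a S b but not b S a.
Transitive: no — a S d and d S c, but not a S c.
Only serial holds.

serial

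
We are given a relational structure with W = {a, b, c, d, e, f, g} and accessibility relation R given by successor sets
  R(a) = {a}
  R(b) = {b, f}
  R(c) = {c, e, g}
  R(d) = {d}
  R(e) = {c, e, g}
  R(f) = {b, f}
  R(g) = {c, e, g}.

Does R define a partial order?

Reflexive: yes — every world is R-related to itself.
Transitive: yes — every two-step R-path is closed by a direct edge.
Antisymmetric: no — b R f and f R b with b ≠ f.
So R is not a partial order.

No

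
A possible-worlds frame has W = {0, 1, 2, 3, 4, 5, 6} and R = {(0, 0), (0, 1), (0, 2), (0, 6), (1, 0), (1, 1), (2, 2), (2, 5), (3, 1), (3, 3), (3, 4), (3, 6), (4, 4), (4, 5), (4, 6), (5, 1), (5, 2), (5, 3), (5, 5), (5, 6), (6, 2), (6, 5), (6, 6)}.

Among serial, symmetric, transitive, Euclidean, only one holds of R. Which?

serial

Serial: yes — every world has a successor (e.g. 0 R 0).
Symmetric: no — 0 R 2 but not 2 R 0.
Transitive: no — 0 R 2 and 2 R 5, but not 0 R 5.
Euclidean: no — 0 R 1 and 0 R 2, but not 1 R 2.
Only serial holds.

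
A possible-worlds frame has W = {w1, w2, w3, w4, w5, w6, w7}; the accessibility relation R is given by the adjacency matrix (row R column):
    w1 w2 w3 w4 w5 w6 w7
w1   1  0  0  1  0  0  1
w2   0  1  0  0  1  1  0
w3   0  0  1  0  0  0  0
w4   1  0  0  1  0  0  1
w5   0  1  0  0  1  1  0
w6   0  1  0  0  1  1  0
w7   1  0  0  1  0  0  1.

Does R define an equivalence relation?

Yes

Reflexive: yes — every world is R-related to itself.
Symmetric: yes — every pair in R has its reverse in R.
Transitive: yes — every two-step R-path is closed by a direct edge.
So R is an equivalence relation.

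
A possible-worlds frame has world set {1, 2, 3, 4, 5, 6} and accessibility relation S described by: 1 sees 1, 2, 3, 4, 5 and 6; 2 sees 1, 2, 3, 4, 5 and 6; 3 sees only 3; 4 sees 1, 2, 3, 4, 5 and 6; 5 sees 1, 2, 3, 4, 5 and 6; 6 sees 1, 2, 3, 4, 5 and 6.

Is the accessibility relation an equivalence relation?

No

Reflexive: yes — every world is S-related to itself.
Symmetric: no — 1 S 3 but not 3 S 1.
Transitive: yes — every two-step S-path is closed by a direct edge.
So S is not an equivalence relation.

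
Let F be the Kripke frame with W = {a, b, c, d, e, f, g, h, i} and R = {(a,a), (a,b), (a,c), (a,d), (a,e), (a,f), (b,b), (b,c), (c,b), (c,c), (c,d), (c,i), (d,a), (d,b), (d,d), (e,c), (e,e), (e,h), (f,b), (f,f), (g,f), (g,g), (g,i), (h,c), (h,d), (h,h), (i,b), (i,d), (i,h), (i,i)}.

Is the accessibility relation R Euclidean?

No

Euclidean: no — a R b and a R d, but not b R d.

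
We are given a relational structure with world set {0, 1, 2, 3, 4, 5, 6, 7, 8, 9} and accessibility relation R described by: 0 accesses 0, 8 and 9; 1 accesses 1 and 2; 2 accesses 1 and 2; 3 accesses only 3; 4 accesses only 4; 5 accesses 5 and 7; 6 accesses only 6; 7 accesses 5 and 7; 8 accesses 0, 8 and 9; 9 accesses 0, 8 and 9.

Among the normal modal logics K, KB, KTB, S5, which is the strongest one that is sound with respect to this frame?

Symmetric (axiom B): yes — every pair in R has its reverse in R.
Reflexive (axiom T): yes — every world is R-related to itself.
Euclidean (axiom 5): yes — any two successors of a common world are R-related.
So F validates K, KB, KTB, S5. The strongest is S5.

S5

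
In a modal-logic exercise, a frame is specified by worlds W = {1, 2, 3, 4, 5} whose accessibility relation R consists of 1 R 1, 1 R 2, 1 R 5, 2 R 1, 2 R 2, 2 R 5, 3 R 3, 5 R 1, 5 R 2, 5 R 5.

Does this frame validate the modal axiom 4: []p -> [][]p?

Axiom 4 corresponds to the accessibility relation being transitive.
Transitive: yes — every two-step R-path is closed by a direct edge.

Yes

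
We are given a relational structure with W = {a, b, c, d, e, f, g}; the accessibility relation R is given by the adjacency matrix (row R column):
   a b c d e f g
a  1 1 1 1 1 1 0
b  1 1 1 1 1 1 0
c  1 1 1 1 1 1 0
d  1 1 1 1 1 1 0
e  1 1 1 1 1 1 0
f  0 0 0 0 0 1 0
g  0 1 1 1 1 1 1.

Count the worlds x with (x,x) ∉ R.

0

R is reflexive; there are no such worlds.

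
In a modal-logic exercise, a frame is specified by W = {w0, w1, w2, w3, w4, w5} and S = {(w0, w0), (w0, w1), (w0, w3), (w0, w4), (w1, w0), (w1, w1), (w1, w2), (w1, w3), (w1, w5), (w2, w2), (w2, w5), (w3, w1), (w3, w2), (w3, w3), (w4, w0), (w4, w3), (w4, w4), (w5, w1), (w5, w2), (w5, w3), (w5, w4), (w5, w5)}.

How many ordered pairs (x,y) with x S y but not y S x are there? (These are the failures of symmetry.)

Enumerating: (w0,w3), (w1,w2), (w3,w2), (w4,w3), (w5,w3), (w5,w4).

6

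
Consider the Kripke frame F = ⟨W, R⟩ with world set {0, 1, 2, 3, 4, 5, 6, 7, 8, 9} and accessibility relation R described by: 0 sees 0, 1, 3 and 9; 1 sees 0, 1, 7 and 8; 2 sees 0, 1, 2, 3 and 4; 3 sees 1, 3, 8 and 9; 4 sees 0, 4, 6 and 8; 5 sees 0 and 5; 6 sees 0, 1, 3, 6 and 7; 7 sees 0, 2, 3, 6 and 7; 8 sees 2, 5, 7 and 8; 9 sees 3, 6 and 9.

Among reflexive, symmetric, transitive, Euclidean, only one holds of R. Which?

reflexive

Reflexive: yes — every world is R-related to itself.
Symmetric: no — 0 R 3 but not 3 R 0.
Transitive: no — 0 R 1 and 1 R 7, but not 0 R 7.
Euclidean: no — 0 R 1 and 0 R 3, but not 1 R 3.
Only reflexive holds.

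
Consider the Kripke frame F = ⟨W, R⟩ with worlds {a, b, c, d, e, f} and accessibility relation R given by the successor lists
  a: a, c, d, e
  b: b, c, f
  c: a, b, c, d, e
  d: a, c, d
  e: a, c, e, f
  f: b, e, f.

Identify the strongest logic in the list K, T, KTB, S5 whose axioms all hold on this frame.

Reflexive (axiom T): yes — every world is R-related to itself.
Symmetric (axiom B): yes — every pair in R has its reverse in R.
Euclidean (axiom 5): no — a R d and a R e, but not d R e.
So F validates K, T, KTB; S5 would additionally require R to be Euclidean. The strongest is KTB.

KTB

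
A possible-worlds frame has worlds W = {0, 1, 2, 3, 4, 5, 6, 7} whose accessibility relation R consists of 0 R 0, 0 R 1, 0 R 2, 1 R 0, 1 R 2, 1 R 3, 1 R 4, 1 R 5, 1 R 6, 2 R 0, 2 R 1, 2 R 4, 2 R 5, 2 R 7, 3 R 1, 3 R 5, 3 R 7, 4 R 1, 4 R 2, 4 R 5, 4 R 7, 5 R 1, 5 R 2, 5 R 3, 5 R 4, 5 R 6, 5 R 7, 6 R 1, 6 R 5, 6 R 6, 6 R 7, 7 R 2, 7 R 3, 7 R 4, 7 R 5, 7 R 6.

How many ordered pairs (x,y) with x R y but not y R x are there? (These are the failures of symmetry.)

R is symmetric; there are no such tuples.

0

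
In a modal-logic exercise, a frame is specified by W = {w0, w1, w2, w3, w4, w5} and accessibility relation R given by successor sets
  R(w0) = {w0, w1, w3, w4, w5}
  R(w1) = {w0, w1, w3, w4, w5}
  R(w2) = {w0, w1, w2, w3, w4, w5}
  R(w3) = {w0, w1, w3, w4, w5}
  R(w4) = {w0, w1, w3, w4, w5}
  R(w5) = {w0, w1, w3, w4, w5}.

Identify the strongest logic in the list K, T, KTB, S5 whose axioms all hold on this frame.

T

Reflexive (axiom T): yes — every world is R-related to itself.
Symmetric (axiom B): no — w2 R w0 but not w0 R w2.
Euclidean (axiom 5): no — w2 R w0 and w2 R w2, but not w0 R w2.
So F validates K, T; KTB would additionally require R to be symmetric. The strongest is T.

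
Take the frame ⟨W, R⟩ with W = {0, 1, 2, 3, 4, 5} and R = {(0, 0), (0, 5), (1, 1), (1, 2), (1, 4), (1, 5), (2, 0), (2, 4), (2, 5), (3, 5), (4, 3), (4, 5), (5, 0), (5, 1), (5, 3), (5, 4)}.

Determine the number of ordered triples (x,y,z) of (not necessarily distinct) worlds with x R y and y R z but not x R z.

Enumerating: (0,5,1), (0,5,3), (0,5,4), (1,2,0), (1,4,3), (1,5,0), (1,5,3), (2,4,3), (2,5,1), (2,5,3), (3,5,0), (3,5,1), … and 10 more.
Total: 22.

22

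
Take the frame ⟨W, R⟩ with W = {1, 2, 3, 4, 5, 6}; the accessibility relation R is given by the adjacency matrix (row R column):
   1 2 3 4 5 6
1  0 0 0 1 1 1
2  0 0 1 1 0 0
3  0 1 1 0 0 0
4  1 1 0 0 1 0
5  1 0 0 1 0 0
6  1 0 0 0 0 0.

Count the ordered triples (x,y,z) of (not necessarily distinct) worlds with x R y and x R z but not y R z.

Enumerating: (1,4,4), (1,4,6), (1,5,5), (1,5,6), (1,6,4), (1,6,5), (1,6,6), (2,3,4), (2,4,3), (2,4,4), (3,2,2), (4,1,1), … and 9 more.
Total: 21.

21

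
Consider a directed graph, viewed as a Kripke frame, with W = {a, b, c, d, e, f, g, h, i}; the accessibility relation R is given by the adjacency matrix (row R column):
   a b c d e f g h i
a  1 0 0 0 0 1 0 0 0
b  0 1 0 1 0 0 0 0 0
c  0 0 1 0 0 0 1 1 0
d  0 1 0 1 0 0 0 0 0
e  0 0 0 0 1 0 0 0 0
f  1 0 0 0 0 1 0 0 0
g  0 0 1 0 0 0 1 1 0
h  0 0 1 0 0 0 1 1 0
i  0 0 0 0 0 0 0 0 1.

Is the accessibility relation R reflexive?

Reflexive: yes — every world is R-related to itself.

Yes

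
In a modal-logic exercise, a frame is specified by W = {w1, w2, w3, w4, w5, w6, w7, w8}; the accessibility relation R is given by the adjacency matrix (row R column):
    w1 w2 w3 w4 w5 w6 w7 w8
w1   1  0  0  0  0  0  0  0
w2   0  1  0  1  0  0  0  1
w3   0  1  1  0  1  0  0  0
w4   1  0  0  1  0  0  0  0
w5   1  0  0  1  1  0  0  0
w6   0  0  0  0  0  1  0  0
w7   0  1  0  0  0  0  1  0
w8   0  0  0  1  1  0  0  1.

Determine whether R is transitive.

Transitive: no — w2 R w4 and w4 R w1, but not w2 R w1.

No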